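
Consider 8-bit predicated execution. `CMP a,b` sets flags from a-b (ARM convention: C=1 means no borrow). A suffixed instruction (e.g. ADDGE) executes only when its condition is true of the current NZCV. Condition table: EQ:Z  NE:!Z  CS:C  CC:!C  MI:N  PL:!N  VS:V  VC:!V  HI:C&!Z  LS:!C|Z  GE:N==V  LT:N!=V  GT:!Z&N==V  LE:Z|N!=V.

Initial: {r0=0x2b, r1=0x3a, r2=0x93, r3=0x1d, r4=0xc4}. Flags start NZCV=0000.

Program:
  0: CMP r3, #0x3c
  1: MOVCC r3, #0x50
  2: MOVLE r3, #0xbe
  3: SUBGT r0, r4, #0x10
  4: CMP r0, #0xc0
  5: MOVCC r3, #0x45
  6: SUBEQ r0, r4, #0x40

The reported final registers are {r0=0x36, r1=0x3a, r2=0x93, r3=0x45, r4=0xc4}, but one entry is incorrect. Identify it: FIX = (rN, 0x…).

FIX = (r0, 0x2b)

[0] flags=1000 → (cmp)
[1] flags=1000 CC?T → r3=0x50
[2] flags=1000 LE?T → r3=0xbe
[3] flags=1000 GT?F → skip
[4] flags=0000 → (cmp)
[5] flags=0000 CC?T → r3=0x45
[6] flags=0000 EQ?F → skip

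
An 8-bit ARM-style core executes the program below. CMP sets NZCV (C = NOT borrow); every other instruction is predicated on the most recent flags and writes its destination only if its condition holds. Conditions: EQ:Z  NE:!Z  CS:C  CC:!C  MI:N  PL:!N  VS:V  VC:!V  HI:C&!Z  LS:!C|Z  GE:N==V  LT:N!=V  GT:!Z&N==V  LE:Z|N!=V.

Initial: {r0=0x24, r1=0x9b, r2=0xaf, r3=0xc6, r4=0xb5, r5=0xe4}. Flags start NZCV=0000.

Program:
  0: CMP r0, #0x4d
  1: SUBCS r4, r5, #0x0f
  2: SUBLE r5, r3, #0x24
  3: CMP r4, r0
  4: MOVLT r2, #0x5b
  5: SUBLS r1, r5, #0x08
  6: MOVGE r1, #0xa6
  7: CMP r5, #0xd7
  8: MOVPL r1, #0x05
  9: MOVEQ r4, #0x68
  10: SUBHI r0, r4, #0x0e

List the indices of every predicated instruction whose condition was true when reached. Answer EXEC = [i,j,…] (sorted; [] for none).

EXEC = [2,4]

0: ✓ CMP  NZCV=1000
1: · SUBCS
2: ✓ SUBLE  r5←0xa2
3: ✓ CMP  NZCV=1010
4: ✓ MOVLT  r2←0x5b
5: · SUBLS
6: · MOVGE
7: ✓ CMP  NZCV=1000
8: · MOVPL
9: · MOVEQ
10: · SUBHI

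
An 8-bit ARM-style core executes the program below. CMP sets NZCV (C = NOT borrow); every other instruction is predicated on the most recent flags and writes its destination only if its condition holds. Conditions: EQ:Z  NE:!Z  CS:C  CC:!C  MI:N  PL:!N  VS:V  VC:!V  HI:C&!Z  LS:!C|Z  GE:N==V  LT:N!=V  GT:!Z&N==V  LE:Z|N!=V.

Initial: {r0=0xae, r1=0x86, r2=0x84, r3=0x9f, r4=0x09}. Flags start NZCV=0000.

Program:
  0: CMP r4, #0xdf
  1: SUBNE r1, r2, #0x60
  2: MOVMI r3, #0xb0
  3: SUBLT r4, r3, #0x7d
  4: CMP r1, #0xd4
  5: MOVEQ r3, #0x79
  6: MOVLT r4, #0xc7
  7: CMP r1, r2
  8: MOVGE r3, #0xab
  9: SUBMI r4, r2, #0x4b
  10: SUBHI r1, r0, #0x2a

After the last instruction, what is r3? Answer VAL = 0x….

VAL = 0xab

0: ✓ CMP  NZCV=0000
1: ✓ SUBNE  r1←0x24
2: · MOVMI
3: · SUBLT
4: ✓ CMP  NZCV=0000
5: · MOVEQ
6: · MOVLT
7: ✓ CMP  NZCV=1001
8: ✓ MOVGE  r3←0xab
9: ✓ SUBMI  r4←0x39
10: · SUBHI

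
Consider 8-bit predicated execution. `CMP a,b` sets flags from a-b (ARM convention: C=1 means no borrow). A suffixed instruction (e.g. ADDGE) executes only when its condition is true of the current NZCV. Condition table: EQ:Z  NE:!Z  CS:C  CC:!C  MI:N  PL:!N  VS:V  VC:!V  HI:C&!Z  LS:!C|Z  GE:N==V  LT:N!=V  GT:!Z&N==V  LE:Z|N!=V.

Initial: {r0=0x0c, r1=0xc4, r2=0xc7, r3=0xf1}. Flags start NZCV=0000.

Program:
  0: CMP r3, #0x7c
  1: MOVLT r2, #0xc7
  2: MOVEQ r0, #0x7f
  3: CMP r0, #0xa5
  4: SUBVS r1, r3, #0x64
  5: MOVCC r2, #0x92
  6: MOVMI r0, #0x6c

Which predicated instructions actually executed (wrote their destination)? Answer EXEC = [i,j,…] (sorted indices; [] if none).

0: ✓ CMP  NZCV=0011
1: ✓ MOVLT  r2←0xc7
2: · MOVEQ
3: ✓ CMP  NZCV=0000
4: · SUBVS
5: ✓ MOVCC  r2←0x92
6: · MOVMI

EXEC = [1,5]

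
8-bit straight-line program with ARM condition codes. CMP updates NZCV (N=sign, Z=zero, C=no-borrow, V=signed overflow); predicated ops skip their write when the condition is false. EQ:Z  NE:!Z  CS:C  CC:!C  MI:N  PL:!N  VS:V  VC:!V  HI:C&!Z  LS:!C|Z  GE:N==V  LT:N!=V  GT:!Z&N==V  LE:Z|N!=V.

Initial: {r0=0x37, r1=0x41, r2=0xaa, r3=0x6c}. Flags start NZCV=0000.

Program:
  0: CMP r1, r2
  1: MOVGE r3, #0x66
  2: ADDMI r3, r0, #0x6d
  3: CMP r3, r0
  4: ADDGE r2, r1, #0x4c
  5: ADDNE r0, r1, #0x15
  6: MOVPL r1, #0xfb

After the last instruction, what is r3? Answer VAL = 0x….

VAL = 0xa4

[0] flags=1001 → (cmp)
[1] flags=1001 GE?T → r3=0x66
[2] flags=1001 MI?T → r3=0xa4
[3] flags=0011 → (cmp)
[4] flags=0011 GE?F → skip
[5] flags=0011 NE?T → r0=0x56
[6] flags=0011 PL?T → r1=0xfb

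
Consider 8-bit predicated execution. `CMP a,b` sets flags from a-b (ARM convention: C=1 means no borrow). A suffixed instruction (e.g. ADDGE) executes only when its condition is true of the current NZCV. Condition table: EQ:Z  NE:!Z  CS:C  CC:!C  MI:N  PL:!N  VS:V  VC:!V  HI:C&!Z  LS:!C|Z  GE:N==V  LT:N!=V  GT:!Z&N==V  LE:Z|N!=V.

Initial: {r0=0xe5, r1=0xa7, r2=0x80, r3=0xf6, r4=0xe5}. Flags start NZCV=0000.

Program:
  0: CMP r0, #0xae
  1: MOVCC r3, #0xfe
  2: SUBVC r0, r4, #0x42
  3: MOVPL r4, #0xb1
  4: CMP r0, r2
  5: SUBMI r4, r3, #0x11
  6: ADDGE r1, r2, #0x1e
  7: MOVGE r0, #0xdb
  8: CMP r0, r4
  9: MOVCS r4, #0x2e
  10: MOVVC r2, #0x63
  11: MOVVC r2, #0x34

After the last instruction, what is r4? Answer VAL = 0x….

[0] flags=0010 → (cmp)
[1] flags=0010 CC?F → skip
[2] flags=0010 VC?T → r0=0xa3
[3] flags=0010 PL?T → r4=0xb1
[4] flags=0010 → (cmp)
[5] flags=0010 MI?F → skip
[6] flags=0010 GE?T → r1=0x9e
[7] flags=0010 GE?T → r0=0xdb
[8] flags=0010 → (cmp)
[9] flags=0010 CS?T → r4=0x2e
[10] flags=0010 VC?T → r2=0x63
[11] flags=0010 VC?T → r2=0x34

VAL = 0x2e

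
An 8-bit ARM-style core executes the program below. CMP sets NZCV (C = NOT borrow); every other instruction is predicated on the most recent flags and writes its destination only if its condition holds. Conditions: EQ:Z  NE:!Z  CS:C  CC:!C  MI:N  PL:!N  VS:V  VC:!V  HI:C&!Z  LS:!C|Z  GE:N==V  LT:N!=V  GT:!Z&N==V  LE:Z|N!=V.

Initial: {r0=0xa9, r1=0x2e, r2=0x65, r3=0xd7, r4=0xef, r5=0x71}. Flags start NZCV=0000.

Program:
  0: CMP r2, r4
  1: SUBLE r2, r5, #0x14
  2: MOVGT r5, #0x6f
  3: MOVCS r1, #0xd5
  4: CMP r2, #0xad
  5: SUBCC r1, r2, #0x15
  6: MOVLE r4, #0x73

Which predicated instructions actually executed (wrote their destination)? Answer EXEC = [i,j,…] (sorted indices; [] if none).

EXEC = [2,5]

[0] flags=0000 → (cmp)
[1] flags=0000 LE?F → skip
[2] flags=0000 GT?T → r5=0x6f
[3] flags=0000 CS?F → skip
[4] flags=1001 → (cmp)
[5] flags=1001 CC?T → r1=0x50
[6] flags=1001 LE?F → skip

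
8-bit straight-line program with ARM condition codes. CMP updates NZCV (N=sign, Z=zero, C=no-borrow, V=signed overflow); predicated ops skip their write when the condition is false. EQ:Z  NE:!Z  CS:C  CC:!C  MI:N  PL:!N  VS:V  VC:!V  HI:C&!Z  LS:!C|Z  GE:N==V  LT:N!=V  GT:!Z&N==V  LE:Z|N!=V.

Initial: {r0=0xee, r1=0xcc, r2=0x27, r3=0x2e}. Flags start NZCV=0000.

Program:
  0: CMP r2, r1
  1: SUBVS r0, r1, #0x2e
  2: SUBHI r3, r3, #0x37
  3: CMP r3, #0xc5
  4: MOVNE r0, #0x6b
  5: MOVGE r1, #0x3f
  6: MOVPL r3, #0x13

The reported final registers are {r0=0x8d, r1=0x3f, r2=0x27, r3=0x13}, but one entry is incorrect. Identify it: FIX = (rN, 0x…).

0: ✓ CMP  NZCV=0000
1: · SUBVS
2: · SUBHI
3: ✓ CMP  NZCV=0000
4: ✓ MOVNE  r0←0x6b
5: ✓ MOVGE  r1←0x3f
6: ✓ MOVPL  r3←0x13

FIX = (r0, 0x6b)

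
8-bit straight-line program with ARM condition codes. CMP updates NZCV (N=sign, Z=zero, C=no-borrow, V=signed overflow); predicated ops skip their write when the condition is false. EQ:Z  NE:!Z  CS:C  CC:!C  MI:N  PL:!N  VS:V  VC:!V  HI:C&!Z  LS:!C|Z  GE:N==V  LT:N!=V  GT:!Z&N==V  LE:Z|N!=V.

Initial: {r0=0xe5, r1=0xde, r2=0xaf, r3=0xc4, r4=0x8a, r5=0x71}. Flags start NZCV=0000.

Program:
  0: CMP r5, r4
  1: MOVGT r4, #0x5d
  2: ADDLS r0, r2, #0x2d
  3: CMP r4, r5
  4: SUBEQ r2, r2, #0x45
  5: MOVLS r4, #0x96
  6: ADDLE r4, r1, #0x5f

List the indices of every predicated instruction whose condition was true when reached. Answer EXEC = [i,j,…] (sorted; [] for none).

0: ✓ CMP  NZCV=1001
1: ✓ MOVGT  r4←0x5d
2: ✓ ADDLS  r0←0xdc
3: ✓ CMP  NZCV=1000
4: · SUBEQ
5: ✓ MOVLS  r4←0x96
6: ✓ ADDLE  r4←0x3d

EXEC = [1,2,5,6]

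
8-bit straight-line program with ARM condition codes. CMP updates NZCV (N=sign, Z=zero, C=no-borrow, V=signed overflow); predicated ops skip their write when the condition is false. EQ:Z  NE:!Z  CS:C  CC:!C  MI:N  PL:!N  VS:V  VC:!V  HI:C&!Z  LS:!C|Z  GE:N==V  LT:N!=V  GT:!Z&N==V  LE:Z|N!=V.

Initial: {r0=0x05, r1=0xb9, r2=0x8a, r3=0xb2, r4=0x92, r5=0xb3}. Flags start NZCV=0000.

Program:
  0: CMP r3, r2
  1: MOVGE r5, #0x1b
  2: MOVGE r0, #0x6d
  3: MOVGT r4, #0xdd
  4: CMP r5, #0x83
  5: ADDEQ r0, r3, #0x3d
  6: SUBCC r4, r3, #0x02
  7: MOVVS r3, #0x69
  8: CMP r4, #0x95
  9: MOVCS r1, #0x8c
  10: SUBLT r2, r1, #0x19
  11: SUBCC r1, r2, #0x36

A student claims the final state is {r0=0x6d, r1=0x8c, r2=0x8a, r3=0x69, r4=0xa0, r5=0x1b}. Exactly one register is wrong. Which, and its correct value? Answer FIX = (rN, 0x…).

[0] flags=0010 → (cmp)
[1] flags=0010 GE?T → r5=0x1b
[2] flags=0010 GE?T → r0=0x6d
[3] flags=0010 GT?T → r4=0xdd
[4] flags=1001 → (cmp)
[5] flags=1001 EQ?F → skip
[6] flags=1001 CC?T → r4=0xb0
[7] flags=1001 VS?T → r3=0x69
[8] flags=0010 → (cmp)
[9] flags=0010 CS?T → r1=0x8c
[10] flags=0010 LT?F → skip
[11] flags=0010 CC?F → skip

FIX = (r4, 0xb0)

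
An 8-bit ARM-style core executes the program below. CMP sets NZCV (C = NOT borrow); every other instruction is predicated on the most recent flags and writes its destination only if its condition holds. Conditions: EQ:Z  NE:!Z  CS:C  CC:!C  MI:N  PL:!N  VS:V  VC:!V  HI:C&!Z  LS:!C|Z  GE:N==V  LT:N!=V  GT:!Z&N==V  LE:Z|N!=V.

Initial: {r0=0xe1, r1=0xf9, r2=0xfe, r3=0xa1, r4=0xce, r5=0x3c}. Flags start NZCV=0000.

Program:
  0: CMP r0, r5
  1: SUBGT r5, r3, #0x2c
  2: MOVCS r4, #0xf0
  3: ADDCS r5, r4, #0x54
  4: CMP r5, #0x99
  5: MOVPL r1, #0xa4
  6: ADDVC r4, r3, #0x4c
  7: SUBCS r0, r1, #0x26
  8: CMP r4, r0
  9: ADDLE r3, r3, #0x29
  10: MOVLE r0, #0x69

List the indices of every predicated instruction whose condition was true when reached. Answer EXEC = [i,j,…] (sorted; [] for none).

0: ✓ CMP  NZCV=1010
1: · SUBGT
2: ✓ MOVCS  r4←0xf0
3: ✓ ADDCS  r5←0x44
4: ✓ CMP  NZCV=1001
5: · MOVPL
6: · ADDVC
7: · SUBCS
8: ✓ CMP  NZCV=0010
9: · ADDLE
10: · MOVLE

EXEC = [2,3]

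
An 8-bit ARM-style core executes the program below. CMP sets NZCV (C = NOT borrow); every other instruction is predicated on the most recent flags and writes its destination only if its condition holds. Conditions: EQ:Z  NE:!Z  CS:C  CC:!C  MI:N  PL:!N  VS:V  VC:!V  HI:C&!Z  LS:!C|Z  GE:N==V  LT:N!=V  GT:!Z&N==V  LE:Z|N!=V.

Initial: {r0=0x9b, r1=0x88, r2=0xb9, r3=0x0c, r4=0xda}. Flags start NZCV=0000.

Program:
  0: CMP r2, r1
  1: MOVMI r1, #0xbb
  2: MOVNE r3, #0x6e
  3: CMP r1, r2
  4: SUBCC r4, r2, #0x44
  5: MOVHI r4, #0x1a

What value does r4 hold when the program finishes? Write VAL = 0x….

[0] flags=0010 → (cmp)
[1] flags=0010 MI?F → skip
[2] flags=0010 NE?T → r3=0x6e
[3] flags=1000 → (cmp)
[4] flags=1000 CC?T → r4=0x75
[5] flags=1000 HI?F → skip

VAL = 0x75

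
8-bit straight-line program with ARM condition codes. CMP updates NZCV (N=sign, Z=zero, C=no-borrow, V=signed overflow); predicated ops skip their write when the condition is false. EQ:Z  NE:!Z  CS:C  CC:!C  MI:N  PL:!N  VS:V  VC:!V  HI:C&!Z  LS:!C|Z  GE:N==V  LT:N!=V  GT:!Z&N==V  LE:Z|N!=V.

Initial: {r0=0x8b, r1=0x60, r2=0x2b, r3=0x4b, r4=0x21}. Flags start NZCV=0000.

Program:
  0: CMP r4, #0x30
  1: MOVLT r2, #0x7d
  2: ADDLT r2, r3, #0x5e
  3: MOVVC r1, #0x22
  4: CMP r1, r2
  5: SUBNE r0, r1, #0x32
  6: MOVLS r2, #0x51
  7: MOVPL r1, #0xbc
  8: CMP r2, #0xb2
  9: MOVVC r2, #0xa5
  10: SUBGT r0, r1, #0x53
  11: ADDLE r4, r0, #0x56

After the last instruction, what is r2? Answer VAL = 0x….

VAL = 0x51

0: ✓ CMP  NZCV=1000
1: ✓ MOVLT  r2←0x7d
2: ✓ ADDLT  r2←0xa9
3: ✓ MOVVC  r1←0x22
4: ✓ CMP  NZCV=0000
5: ✓ SUBNE  r0←0xf0
6: ✓ MOVLS  r2←0x51
7: ✓ MOVPL  r1←0xbc
8: ✓ CMP  NZCV=1001
9: · MOVVC
10: ✓ SUBGT  r0←0x69
11: · ADDLE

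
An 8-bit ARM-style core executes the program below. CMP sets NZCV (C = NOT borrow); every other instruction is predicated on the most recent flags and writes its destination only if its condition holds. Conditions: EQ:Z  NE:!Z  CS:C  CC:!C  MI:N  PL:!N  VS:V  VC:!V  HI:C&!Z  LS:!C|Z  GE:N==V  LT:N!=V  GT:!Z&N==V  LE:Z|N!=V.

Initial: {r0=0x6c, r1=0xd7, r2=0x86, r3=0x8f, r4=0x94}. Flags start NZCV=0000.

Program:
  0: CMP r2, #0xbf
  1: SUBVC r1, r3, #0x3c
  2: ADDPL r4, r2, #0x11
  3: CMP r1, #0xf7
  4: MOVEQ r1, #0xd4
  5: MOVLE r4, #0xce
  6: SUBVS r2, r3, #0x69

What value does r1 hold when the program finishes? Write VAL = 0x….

[0] flags=1000 → (cmp)
[1] flags=1000 VC?T → r1=0x53
[2] flags=1000 PL?F → skip
[3] flags=0000 → (cmp)
[4] flags=0000 EQ?F → skip
[5] flags=0000 LE?F → skip
[6] flags=0000 VS?F → skip

VAL = 0x53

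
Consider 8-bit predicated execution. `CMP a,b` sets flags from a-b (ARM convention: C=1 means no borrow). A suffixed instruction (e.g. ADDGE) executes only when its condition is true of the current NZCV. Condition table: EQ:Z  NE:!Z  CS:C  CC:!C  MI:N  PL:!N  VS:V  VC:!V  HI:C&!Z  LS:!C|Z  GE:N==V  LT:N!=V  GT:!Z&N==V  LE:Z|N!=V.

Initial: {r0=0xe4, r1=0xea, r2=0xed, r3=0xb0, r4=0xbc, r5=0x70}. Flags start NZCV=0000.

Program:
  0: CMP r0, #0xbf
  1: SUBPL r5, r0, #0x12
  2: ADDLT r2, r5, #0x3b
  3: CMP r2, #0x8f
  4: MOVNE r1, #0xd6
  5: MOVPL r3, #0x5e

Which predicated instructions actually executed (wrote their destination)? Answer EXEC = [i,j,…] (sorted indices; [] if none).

[0] flags=0010 → (cmp)
[1] flags=0010 PL?T → r5=0xd2
[2] flags=0010 LT?F → skip
[3] flags=0010 → (cmp)
[4] flags=0010 NE?T → r1=0xd6
[5] flags=0010 PL?T → r3=0x5e

EXEC = [1,4,5]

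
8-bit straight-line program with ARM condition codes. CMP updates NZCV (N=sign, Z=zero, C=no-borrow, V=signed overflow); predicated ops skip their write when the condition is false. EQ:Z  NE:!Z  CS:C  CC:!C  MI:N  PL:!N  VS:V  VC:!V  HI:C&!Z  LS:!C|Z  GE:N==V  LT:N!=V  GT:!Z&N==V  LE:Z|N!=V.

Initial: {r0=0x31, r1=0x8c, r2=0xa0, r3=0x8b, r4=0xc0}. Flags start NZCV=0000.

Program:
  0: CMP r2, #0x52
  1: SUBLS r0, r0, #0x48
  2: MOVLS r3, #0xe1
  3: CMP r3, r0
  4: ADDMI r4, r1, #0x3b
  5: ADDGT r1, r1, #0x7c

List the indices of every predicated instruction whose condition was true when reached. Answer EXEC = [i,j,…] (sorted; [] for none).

EXEC = []

[0] flags=0011 → (cmp)
[1] flags=0011 LS?F → skip
[2] flags=0011 LS?F → skip
[3] flags=0011 → (cmp)
[4] flags=0011 MI?F → skip
[5] flags=0011 GT?F → skip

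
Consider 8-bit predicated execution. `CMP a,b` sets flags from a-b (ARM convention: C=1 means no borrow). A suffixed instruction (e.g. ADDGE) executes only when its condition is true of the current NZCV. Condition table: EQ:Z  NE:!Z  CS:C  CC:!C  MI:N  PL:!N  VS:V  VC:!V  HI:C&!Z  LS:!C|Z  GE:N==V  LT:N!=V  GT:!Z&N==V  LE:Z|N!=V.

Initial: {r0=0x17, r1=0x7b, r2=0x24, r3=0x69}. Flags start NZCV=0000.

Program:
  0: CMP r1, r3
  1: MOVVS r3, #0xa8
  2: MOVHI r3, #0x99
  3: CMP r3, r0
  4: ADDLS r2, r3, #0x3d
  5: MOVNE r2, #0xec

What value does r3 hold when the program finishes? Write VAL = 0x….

VAL = 0x99

0: ✓ CMP  NZCV=0010
1: · MOVVS
2: ✓ MOVHI  r3←0x99
3: ✓ CMP  NZCV=1010
4: · ADDLS
5: ✓ MOVNE  r2←0xec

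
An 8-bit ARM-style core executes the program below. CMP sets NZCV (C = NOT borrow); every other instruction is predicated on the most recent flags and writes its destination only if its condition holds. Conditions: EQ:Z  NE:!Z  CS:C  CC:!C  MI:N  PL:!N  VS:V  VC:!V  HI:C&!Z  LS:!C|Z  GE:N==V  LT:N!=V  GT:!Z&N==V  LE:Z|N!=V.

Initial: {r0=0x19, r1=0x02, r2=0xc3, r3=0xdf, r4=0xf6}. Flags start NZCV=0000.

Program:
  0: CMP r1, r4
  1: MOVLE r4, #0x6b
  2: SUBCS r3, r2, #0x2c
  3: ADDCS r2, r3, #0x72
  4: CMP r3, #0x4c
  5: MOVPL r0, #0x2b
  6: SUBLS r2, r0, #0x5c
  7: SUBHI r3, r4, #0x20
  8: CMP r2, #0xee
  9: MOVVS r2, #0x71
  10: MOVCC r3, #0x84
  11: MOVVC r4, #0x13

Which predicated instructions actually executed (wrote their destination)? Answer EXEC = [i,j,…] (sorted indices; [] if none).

[0] flags=0000 → (cmp)
[1] flags=0000 LE?F → skip
[2] flags=0000 CS?F → skip
[3] flags=0000 CS?F → skip
[4] flags=1010 → (cmp)
[5] flags=1010 PL?F → skip
[6] flags=1010 LS?F → skip
[7] flags=1010 HI?T → r3=0xd6
[8] flags=1000 → (cmp)
[9] flags=1000 VS?F → skip
[10] flags=1000 CC?T → r3=0x84
[11] flags=1000 VC?T → r4=0x13

EXEC = [7,10,11]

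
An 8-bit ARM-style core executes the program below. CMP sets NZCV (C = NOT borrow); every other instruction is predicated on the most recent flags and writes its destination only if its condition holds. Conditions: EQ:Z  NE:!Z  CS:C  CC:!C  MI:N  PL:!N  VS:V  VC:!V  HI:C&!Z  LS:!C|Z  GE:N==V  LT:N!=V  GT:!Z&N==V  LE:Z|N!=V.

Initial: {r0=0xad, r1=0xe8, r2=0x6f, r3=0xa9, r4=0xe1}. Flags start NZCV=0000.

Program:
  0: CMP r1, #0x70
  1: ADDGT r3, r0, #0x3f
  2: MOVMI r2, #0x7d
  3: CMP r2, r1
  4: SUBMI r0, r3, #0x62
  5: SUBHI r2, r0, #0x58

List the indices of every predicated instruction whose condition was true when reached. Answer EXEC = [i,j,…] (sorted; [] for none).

0: ✓ CMP  NZCV=0011
1: · ADDGT
2: · MOVMI
3: ✓ CMP  NZCV=1001
4: ✓ SUBMI  r0←0x47
5: · SUBHI

EXEC = [4]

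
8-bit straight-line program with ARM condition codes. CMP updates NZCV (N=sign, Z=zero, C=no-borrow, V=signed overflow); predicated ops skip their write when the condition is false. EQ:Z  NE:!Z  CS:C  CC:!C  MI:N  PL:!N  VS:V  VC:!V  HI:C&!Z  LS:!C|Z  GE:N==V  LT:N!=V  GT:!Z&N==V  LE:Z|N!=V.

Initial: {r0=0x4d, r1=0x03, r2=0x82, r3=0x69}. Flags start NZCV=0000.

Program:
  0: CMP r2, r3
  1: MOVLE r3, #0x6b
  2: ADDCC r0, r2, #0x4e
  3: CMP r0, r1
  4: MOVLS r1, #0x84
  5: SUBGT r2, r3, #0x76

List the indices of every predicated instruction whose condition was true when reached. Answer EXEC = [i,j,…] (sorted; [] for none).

EXEC = [1,5]

[0] flags=0011 → (cmp)
[1] flags=0011 LE?T → r3=0x6b
[2] flags=0011 CC?F → skip
[3] flags=0010 → (cmp)
[4] flags=0010 LS?F → skip
[5] flags=0010 GT?T → r2=0xf5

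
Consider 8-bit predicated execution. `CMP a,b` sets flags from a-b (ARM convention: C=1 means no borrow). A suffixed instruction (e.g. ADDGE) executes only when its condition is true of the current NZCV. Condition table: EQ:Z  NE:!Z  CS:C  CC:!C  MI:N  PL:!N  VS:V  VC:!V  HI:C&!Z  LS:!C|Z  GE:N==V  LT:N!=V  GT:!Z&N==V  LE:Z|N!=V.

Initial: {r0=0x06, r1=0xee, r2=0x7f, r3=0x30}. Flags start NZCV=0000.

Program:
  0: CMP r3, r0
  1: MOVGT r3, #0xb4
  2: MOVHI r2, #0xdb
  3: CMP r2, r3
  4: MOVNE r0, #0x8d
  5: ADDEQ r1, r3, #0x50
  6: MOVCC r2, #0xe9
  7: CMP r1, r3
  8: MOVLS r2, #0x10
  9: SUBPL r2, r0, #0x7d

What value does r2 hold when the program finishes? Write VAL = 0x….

VAL = 0x10

0: ✓ CMP  NZCV=0010
1: ✓ MOVGT  r3←0xb4
2: ✓ MOVHI  r2←0xdb
3: ✓ CMP  NZCV=0010
4: ✓ MOVNE  r0←0x8d
5: · ADDEQ
6: · MOVCC
7: ✓ CMP  NZCV=0010
8: · MOVLS
9: ✓ SUBPL  r2←0x10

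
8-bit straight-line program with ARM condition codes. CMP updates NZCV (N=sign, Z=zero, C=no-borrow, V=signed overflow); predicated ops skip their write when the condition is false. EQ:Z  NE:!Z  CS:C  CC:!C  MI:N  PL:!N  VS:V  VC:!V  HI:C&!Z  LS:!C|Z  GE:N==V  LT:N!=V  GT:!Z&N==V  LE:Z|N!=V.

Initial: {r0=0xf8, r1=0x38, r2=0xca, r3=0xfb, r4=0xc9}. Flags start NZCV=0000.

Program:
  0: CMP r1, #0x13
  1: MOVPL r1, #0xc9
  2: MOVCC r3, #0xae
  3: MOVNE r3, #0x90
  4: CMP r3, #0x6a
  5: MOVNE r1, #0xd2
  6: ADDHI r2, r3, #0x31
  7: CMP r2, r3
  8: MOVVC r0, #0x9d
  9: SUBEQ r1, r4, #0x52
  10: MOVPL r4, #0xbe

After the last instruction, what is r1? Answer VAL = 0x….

0: ✓ CMP  NZCV=0010
1: ✓ MOVPL  r1←0xc9
2: · MOVCC
3: ✓ MOVNE  r3←0x90
4: ✓ CMP  NZCV=0011
5: ✓ MOVNE  r1←0xd2
6: ✓ ADDHI  r2←0xc1
7: ✓ CMP  NZCV=0010
8: ✓ MOVVC  r0←0x9d
9: · SUBEQ
10: ✓ MOVPL  r4←0xbe

VAL = 0xd2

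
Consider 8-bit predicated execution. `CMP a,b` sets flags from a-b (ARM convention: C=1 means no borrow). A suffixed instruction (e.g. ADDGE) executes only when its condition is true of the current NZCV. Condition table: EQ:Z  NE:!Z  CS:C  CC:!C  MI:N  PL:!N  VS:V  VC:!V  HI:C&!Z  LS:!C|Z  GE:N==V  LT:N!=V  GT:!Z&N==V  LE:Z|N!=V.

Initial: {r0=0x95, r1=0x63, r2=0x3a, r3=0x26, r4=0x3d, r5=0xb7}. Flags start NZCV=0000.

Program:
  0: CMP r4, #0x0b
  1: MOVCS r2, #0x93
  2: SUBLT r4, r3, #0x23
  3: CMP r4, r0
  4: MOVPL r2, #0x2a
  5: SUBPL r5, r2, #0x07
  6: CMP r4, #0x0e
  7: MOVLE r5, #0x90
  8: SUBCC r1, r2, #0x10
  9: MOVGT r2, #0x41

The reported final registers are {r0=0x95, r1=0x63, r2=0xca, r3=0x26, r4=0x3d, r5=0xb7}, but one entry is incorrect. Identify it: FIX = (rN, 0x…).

0: ✓ CMP  NZCV=0010
1: ✓ MOVCS  r2←0x93
2: · SUBLT
3: ✓ CMP  NZCV=1001
4: · MOVPL
5: · SUBPL
6: ✓ CMP  NZCV=0010
7: · MOVLE
8: · SUBCC
9: ✓ MOVGT  r2←0x41

FIX = (r2, 0x41)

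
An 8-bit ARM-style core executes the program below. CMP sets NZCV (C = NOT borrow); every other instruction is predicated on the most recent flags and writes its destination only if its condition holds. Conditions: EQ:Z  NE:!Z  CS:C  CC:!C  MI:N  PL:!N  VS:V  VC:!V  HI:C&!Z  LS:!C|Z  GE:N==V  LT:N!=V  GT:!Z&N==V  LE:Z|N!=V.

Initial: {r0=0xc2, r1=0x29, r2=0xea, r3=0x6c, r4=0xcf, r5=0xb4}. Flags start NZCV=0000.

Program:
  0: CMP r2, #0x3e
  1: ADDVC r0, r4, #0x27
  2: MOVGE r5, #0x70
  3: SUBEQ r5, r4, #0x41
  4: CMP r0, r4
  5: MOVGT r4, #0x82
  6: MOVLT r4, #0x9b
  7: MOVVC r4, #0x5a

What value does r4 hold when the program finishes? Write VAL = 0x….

[0] flags=1010 → (cmp)
[1] flags=1010 VC?T → r0=0xf6
[2] flags=1010 GE?F → skip
[3] flags=1010 EQ?F → skip
[4] flags=0010 → (cmp)
[5] flags=0010 GT?T → r4=0x82
[6] flags=0010 LT?F → skip
[7] flags=0010 VC?T → r4=0x5a

VAL = 0x5a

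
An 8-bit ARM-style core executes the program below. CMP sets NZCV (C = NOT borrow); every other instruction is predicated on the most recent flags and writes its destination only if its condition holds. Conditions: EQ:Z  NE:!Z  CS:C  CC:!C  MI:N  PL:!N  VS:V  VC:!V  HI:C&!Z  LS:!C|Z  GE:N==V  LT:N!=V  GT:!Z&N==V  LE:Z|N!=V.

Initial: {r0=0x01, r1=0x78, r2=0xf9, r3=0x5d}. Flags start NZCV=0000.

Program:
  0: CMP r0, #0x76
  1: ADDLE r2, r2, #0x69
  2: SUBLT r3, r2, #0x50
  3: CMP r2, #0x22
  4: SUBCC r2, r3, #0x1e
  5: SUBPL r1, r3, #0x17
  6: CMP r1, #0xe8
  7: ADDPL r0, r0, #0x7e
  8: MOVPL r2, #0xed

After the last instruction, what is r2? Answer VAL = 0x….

[0] flags=1000 → (cmp)
[1] flags=1000 LE?T → r2=0x62
[2] flags=1000 LT?T → r3=0x12
[3] flags=0010 → (cmp)
[4] flags=0010 CC?F → skip
[5] flags=0010 PL?T → r1=0xfb
[6] flags=0010 → (cmp)
[7] flags=0010 PL?T → r0=0x7f
[8] flags=0010 PL?T → r2=0xed

VAL = 0xed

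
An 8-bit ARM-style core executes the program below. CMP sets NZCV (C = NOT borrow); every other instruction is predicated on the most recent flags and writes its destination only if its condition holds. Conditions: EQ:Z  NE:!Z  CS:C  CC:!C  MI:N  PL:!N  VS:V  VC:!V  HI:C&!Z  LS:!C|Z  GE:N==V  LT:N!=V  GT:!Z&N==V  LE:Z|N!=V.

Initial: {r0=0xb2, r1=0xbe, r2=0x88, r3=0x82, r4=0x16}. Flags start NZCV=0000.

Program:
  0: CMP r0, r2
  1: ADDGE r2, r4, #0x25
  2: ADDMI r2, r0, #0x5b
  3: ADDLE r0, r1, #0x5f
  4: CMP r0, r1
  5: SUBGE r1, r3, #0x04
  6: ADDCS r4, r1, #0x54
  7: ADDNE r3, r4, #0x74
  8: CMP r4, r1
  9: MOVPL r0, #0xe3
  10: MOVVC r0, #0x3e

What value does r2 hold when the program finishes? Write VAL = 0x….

VAL = 0x3b

[0] flags=0010 → (cmp)
[1] flags=0010 GE?T → r2=0x3b
[2] flags=0010 MI?F → skip
[3] flags=0010 LE?F → skip
[4] flags=1000 → (cmp)
[5] flags=1000 GE?F → skip
[6] flags=1000 CS?F → skip
[7] flags=1000 NE?T → r3=0x8a
[8] flags=0000 → (cmp)
[9] flags=0000 PL?T → r0=0xe3
[10] flags=0000 VC?T → r0=0x3e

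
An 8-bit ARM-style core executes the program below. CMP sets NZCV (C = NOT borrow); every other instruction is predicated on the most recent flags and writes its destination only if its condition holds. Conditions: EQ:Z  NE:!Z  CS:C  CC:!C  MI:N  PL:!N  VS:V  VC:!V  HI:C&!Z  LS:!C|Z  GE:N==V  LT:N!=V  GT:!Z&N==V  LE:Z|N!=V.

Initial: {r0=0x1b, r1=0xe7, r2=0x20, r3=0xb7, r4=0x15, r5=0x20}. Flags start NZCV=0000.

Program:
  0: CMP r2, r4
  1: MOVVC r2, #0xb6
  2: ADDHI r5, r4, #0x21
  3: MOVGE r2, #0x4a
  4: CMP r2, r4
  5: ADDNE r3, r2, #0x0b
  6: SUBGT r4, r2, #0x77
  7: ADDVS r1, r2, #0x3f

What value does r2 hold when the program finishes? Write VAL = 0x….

[0] flags=0010 → (cmp)
[1] flags=0010 VC?T → r2=0xb6
[2] flags=0010 HI?T → r5=0x36
[3] flags=0010 GE?T → r2=0x4a
[4] flags=0010 → (cmp)
[5] flags=0010 NE?T → r3=0x55
[6] flags=0010 GT?T → r4=0xd3
[7] flags=0010 VS?F → skip

VAL = 0x4a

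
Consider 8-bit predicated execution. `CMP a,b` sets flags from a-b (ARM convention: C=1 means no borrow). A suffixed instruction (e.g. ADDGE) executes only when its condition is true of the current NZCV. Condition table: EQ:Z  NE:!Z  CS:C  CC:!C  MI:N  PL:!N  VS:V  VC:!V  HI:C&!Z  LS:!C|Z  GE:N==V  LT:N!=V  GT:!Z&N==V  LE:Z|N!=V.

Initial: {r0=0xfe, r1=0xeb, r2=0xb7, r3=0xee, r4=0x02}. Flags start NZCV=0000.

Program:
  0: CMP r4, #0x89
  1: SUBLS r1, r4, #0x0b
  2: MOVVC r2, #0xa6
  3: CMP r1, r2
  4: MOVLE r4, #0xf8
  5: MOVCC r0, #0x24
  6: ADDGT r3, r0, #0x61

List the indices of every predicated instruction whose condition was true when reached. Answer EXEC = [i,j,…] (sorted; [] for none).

EXEC = [1,2,6]

0: ✓ CMP  NZCV=0000
1: ✓ SUBLS  r1←0xf7
2: ✓ MOVVC  r2←0xa6
3: ✓ CMP  NZCV=0010
4: · MOVLE
5: · MOVCC
6: ✓ ADDGT  r3←0x5f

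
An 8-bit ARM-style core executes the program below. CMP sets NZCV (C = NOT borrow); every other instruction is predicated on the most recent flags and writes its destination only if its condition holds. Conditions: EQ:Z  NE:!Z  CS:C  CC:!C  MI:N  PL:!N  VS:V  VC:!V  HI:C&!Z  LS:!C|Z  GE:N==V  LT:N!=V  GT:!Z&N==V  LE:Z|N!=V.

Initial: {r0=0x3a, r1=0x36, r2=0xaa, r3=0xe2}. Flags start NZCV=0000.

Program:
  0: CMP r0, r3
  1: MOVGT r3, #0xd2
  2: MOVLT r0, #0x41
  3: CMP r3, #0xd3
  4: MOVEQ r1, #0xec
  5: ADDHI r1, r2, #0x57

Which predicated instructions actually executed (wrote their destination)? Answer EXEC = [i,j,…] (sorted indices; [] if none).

[0] flags=0000 → (cmp)
[1] flags=0000 GT?T → r3=0xd2
[2] flags=0000 LT?F → skip
[3] flags=1000 → (cmp)
[4] flags=1000 EQ?F → skip
[5] flags=1000 HI?F → skip

EXEC = [1]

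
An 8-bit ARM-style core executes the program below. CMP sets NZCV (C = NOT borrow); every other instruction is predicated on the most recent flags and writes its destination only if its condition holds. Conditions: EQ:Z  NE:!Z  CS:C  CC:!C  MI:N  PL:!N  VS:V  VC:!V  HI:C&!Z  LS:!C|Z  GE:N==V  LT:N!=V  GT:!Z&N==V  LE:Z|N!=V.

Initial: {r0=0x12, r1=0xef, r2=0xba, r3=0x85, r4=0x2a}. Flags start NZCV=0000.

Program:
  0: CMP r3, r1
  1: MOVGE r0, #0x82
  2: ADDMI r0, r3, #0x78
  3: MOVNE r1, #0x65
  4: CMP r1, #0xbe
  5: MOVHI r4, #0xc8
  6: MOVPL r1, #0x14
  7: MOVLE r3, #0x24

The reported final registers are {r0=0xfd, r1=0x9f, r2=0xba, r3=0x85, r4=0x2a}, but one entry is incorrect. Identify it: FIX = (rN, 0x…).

0: ✓ CMP  NZCV=1000
1: · MOVGE
2: ✓ ADDMI  r0←0xfd
3: ✓ MOVNE  r1←0x65
4: ✓ CMP  NZCV=1001
5: · MOVHI
6: · MOVPL
7: · MOVLE

FIX = (r1, 0x65)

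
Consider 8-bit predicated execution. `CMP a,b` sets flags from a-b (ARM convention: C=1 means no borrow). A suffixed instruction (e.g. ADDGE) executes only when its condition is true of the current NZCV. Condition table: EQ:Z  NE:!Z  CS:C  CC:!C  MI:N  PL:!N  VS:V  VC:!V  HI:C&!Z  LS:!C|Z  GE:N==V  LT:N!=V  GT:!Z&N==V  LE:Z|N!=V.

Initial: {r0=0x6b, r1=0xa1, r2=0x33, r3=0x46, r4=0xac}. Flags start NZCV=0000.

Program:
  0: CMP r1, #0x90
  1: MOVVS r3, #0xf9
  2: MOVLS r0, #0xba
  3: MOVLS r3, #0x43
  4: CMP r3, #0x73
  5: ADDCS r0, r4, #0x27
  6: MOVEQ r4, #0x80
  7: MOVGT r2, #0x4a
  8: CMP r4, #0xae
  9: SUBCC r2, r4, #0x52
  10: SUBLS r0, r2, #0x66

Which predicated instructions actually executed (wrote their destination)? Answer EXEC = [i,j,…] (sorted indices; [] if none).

[0] flags=0010 → (cmp)
[1] flags=0010 VS?F → skip
[2] flags=0010 LS?F → skip
[3] flags=0010 LS?F → skip
[4] flags=1000 → (cmp)
[5] flags=1000 CS?F → skip
[6] flags=1000 EQ?F → skip
[7] flags=1000 GT?F → skip
[8] flags=1000 → (cmp)
[9] flags=1000 CC?T → r2=0x5a
[10] flags=1000 LS?T → r0=0xf4

EXEC = [9,10]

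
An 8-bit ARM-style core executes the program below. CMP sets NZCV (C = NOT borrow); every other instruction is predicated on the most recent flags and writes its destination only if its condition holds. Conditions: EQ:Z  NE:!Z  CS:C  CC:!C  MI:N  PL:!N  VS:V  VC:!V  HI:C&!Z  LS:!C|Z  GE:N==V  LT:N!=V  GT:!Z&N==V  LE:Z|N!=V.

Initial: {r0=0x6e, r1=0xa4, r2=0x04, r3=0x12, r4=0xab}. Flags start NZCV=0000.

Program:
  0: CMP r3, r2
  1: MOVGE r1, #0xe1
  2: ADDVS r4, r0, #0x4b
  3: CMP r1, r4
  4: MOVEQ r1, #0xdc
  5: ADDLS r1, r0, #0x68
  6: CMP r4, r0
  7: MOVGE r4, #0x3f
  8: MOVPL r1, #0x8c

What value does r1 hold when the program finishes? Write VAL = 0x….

[0] flags=0010 → (cmp)
[1] flags=0010 GE?T → r1=0xe1
[2] flags=0010 VS?F → skip
[3] flags=0010 → (cmp)
[4] flags=0010 EQ?F → skip
[5] flags=0010 LS?F → skip
[6] flags=0011 → (cmp)
[7] flags=0011 GE?F → skip
[8] flags=0011 PL?T → r1=0x8c

VAL = 0x8c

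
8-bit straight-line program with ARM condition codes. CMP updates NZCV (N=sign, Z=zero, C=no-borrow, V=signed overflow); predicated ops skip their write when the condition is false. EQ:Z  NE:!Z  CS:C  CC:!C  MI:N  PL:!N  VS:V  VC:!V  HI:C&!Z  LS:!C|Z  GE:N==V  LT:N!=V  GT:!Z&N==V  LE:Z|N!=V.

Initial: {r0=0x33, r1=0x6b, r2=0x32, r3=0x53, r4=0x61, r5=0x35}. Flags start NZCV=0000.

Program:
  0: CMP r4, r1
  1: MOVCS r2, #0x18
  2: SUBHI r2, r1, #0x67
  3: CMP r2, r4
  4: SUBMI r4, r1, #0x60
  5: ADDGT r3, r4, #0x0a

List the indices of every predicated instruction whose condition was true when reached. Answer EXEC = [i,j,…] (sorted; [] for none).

0: ✓ CMP  NZCV=1000
1: · MOVCS
2: · SUBHI
3: ✓ CMP  NZCV=1000
4: ✓ SUBMI  r4←0x0b
5: · ADDGT

EXEC = [4]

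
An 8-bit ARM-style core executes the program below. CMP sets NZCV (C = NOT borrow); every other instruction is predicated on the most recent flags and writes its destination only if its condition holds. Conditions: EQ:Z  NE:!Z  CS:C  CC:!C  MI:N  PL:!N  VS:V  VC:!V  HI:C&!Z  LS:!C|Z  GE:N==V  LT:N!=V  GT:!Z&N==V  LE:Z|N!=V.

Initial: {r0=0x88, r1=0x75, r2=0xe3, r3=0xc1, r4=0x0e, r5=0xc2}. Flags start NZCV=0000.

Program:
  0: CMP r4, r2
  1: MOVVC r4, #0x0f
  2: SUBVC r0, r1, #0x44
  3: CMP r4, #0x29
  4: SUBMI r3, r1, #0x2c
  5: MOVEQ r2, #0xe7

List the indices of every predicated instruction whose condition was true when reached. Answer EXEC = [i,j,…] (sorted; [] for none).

EXEC = [1,2,4]

[0] flags=0000 → (cmp)
[1] flags=0000 VC?T → r4=0x0f
[2] flags=0000 VC?T → r0=0x31
[3] flags=1000 → (cmp)
[4] flags=1000 MI?T → r3=0x49
[5] flags=1000 EQ?F → skip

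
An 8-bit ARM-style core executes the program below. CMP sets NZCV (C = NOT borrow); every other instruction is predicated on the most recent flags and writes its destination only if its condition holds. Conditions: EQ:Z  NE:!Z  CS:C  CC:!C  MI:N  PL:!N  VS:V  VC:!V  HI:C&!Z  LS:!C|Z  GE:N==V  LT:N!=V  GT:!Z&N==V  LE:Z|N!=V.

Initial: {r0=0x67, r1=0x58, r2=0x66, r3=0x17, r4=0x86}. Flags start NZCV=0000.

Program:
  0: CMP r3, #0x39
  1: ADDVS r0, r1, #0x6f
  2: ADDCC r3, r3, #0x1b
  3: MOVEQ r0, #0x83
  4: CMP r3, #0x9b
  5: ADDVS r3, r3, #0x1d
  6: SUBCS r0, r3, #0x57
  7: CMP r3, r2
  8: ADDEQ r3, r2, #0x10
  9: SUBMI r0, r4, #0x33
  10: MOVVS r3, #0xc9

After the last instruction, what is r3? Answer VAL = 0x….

[0] flags=1000 → (cmp)
[1] flags=1000 VS?F → skip
[2] flags=1000 CC?T → r3=0x32
[3] flags=1000 EQ?F → skip
[4] flags=1001 → (cmp)
[5] flags=1001 VS?T → r3=0x4f
[6] flags=1001 CS?F → skip
[7] flags=1000 → (cmp)
[8] flags=1000 EQ?F → skip
[9] flags=1000 MI?T → r0=0x53
[10] flags=1000 VS?F → skip

VAL = 0x4f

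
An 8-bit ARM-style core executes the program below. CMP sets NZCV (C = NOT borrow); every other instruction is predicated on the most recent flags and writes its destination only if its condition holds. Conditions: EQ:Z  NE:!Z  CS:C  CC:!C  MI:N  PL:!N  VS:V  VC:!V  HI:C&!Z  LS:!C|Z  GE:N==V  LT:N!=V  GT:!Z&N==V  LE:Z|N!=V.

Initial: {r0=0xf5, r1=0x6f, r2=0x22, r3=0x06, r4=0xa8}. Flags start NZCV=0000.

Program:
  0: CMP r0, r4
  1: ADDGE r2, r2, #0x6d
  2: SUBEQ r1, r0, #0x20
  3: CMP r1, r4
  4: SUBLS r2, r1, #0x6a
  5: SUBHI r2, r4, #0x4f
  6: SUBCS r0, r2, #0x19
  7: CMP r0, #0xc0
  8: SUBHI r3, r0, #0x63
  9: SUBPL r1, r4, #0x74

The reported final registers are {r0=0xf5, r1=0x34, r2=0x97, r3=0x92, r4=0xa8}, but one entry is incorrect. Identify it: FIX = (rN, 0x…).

[0] flags=0010 → (cmp)
[1] flags=0010 GE?T → r2=0x8f
[2] flags=0010 EQ?F → skip
[3] flags=1001 → (cmp)
[4] flags=1001 LS?T → r2=0x05
[5] flags=1001 HI?F → skip
[6] flags=1001 CS?F → skip
[7] flags=0010 → (cmp)
[8] flags=0010 HI?T → r3=0x92
[9] flags=0010 PL?T → r1=0x34

FIX = (r2, 0x05)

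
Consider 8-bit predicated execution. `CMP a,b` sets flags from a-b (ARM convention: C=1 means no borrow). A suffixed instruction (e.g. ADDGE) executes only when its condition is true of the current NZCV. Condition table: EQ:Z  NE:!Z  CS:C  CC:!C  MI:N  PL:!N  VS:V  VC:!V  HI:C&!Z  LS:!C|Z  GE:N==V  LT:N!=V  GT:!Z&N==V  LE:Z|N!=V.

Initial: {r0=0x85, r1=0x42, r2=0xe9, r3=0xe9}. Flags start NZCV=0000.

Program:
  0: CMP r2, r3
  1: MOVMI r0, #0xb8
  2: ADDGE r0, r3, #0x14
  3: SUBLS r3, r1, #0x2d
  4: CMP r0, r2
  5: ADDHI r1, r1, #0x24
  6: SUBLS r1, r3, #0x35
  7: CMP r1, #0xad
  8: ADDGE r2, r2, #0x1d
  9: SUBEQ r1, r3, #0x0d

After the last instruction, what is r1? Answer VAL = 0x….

0: ✓ CMP  NZCV=0110
1: · MOVMI
2: ✓ ADDGE  r0←0xfd
3: ✓ SUBLS  r3←0x15
4: ✓ CMP  NZCV=0010
5: ✓ ADDHI  r1←0x66
6: · SUBLS
7: ✓ CMP  NZCV=1001
8: ✓ ADDGE  r2←0x06
9: · SUBEQ

VAL = 0x66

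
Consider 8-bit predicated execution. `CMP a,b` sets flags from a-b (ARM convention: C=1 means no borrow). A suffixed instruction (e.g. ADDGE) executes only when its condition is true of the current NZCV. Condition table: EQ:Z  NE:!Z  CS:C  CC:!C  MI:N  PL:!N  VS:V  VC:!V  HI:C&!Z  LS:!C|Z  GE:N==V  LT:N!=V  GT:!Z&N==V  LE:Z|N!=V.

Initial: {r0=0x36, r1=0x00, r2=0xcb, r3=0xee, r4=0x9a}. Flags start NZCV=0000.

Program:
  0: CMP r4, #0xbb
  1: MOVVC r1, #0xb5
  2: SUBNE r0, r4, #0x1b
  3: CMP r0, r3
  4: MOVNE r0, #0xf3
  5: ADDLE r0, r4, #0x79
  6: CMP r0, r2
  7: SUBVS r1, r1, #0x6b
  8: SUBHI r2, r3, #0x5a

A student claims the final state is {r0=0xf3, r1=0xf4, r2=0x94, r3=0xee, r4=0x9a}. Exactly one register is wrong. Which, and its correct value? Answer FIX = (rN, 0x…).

[0] flags=1000 → (cmp)
[1] flags=1000 VC?T → r1=0xb5
[2] flags=1000 NE?T → r0=0x7f
[3] flags=1001 → (cmp)
[4] flags=1001 NE?T → r0=0xf3
[5] flags=1001 LE?F → skip
[6] flags=0010 → (cmp)
[7] flags=0010 VS?F → skip
[8] flags=0010 HI?T → r2=0x94

FIX = (r1, 0xb5)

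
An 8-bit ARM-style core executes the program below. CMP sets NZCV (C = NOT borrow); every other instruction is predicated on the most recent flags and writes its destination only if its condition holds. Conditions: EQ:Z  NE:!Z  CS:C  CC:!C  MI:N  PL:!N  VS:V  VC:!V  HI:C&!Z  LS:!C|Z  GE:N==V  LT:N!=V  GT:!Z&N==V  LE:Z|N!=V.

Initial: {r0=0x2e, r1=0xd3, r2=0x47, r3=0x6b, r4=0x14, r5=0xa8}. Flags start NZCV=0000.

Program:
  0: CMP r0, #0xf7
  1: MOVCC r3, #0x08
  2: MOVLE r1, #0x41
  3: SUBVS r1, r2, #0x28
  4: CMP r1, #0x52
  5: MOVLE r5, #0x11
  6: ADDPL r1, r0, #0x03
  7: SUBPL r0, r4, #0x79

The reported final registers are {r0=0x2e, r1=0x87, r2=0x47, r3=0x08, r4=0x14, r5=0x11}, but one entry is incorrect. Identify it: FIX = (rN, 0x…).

0: ✓ CMP  NZCV=0000
1: ✓ MOVCC  r3←0x08
2: · MOVLE
3: · SUBVS
4: ✓ CMP  NZCV=1010
5: ✓ MOVLE  r5←0x11
6: · ADDPL
7: · SUBPL

FIX = (r1, 0xd3)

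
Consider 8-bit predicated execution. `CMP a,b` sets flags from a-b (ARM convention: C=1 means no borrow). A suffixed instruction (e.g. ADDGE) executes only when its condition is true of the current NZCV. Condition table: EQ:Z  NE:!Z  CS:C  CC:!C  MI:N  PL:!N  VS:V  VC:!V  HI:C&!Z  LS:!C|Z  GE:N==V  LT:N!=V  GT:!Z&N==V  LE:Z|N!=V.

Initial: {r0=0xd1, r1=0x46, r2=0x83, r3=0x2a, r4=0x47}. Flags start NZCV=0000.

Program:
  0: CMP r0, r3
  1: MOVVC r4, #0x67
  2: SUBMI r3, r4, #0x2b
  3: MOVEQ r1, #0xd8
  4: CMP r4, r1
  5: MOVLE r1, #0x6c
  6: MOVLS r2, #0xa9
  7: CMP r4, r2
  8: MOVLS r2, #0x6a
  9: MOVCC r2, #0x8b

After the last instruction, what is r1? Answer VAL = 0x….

0: ✓ CMP  NZCV=1010
1: ✓ MOVVC  r4←0x67
2: ✓ SUBMI  r3←0x3c
3: · MOVEQ
4: ✓ CMP  NZCV=0010
5: · MOVLE
6: · MOVLS
7: ✓ CMP  NZCV=1001
8: ✓ MOVLS  r2←0x6a
9: ✓ MOVCC  r2←0x8b

VAL = 0x46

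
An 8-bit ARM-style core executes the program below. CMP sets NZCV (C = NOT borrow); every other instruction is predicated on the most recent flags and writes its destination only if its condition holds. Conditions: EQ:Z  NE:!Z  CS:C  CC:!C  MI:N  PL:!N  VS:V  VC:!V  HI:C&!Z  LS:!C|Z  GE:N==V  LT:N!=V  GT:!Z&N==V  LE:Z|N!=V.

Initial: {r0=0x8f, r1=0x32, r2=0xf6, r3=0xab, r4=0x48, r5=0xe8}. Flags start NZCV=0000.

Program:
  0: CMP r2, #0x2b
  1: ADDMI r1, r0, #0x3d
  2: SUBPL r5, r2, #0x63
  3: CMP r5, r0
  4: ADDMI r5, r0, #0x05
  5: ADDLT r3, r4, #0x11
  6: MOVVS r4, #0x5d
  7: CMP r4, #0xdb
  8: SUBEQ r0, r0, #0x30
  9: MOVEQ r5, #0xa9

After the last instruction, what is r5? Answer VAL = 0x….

[0] flags=1010 → (cmp)
[1] flags=1010 MI?T → r1=0xcc
[2] flags=1010 PL?F → skip
[3] flags=0010 → (cmp)
[4] flags=0010 MI?F → skip
[5] flags=0010 LT?F → skip
[6] flags=0010 VS?F → skip
[7] flags=0000 → (cmp)
[8] flags=0000 EQ?F → skip
[9] flags=0000 EQ?F → skip

VAL = 0xe8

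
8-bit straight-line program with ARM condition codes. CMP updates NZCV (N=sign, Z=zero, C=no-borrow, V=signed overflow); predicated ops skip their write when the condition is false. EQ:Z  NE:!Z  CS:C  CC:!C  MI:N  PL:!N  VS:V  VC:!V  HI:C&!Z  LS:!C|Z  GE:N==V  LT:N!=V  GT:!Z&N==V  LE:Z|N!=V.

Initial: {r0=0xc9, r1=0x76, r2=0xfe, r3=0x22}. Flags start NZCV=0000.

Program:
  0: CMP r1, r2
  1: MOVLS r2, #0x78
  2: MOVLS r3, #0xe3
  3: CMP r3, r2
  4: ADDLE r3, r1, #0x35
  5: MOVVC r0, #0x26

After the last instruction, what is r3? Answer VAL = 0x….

[0] flags=0000 → (cmp)
[1] flags=0000 LS?T → r2=0x78
[2] flags=0000 LS?T → r3=0xe3
[3] flags=0011 → (cmp)
[4] flags=0011 LE?T → r3=0xab
[5] flags=0011 VC?F → skip

VAL = 0xab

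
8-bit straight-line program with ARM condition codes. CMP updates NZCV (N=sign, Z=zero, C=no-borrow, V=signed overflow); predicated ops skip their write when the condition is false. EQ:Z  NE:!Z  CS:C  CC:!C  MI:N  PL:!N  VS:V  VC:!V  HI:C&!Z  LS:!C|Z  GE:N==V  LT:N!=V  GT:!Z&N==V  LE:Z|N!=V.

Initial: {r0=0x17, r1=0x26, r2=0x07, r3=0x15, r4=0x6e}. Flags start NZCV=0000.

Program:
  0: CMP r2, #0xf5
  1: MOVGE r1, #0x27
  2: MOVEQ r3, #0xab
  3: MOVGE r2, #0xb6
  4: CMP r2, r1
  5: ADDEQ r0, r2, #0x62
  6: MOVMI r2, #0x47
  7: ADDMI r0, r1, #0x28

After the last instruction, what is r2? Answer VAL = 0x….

VAL = 0x47

[0] flags=0000 → (cmp)
[1] flags=0000 GE?T → r1=0x27
[2] flags=0000 EQ?F → skip
[3] flags=0000 GE?T → r2=0xb6
[4] flags=1010 → (cmp)
[5] flags=1010 EQ?F → skip
[6] flags=1010 MI?T → r2=0x47
[7] flags=1010 MI?T → r0=0x4f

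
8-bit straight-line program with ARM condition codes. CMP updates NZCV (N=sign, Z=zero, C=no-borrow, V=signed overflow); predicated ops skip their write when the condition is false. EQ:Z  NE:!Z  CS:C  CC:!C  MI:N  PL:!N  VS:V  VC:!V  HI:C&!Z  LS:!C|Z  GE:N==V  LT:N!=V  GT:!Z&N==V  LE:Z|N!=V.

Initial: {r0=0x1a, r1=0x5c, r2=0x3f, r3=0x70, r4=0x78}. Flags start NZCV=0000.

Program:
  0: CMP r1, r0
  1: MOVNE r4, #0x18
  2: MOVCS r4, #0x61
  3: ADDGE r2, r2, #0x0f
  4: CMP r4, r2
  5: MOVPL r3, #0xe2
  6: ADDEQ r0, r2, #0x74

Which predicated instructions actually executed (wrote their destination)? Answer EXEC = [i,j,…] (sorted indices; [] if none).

EXEC = [1,2,3,5]

0: ✓ CMP  NZCV=0010
1: ✓ MOVNE  r4←0x18
2: ✓ MOVCS  r4←0x61
3: ✓ ADDGE  r2←0x4e
4: ✓ CMP  NZCV=0010
5: ✓ MOVPL  r3←0xe2
6: · ADDEQ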